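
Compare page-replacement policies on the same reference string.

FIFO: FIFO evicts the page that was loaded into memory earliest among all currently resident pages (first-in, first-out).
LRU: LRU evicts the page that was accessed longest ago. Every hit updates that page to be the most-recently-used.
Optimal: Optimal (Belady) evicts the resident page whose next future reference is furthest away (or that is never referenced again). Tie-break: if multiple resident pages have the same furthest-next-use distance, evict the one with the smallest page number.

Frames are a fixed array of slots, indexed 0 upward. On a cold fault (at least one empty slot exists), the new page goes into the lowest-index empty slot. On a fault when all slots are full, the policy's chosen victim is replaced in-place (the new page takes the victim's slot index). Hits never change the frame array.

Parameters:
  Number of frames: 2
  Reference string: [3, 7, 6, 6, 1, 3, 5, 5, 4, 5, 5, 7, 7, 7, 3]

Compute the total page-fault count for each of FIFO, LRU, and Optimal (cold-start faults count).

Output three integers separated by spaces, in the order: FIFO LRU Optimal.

Answer: 9 9 8

Derivation:
--- FIFO ---
  step 0: ref 3 -> FAULT, frames=[3,-] (faults so far: 1)
  step 1: ref 7 -> FAULT, frames=[3,7] (faults so far: 2)
  step 2: ref 6 -> FAULT, evict 3, frames=[6,7] (faults so far: 3)
  step 3: ref 6 -> HIT, frames=[6,7] (faults so far: 3)
  step 4: ref 1 -> FAULT, evict 7, frames=[6,1] (faults so far: 4)
  step 5: ref 3 -> FAULT, evict 6, frames=[3,1] (faults so far: 5)
  step 6: ref 5 -> FAULT, evict 1, frames=[3,5] (faults so far: 6)
  step 7: ref 5 -> HIT, frames=[3,5] (faults so far: 6)
  step 8: ref 4 -> FAULT, evict 3, frames=[4,5] (faults so far: 7)
  step 9: ref 5 -> HIT, frames=[4,5] (faults so far: 7)
  step 10: ref 5 -> HIT, frames=[4,5] (faults so far: 7)
  step 11: ref 7 -> FAULT, evict 5, frames=[4,7] (faults so far: 8)
  step 12: ref 7 -> HIT, frames=[4,7] (faults so far: 8)
  step 13: ref 7 -> HIT, frames=[4,7] (faults so far: 8)
  step 14: ref 3 -> FAULT, evict 4, frames=[3,7] (faults so far: 9)
  FIFO total faults: 9
--- LRU ---
  step 0: ref 3 -> FAULT, frames=[3,-] (faults so far: 1)
  step 1: ref 7 -> FAULT, frames=[3,7] (faults so far: 2)
  step 2: ref 6 -> FAULT, evict 3, frames=[6,7] (faults so far: 3)
  step 3: ref 6 -> HIT, frames=[6,7] (faults so far: 3)
  step 4: ref 1 -> FAULT, evict 7, frames=[6,1] (faults so far: 4)
  step 5: ref 3 -> FAULT, evict 6, frames=[3,1] (faults so far: 5)
  step 6: ref 5 -> FAULT, evict 1, frames=[3,5] (faults so far: 6)
  step 7: ref 5 -> HIT, frames=[3,5] (faults so far: 6)
  step 8: ref 4 -> FAULT, evict 3, frames=[4,5] (faults so far: 7)
  step 9: ref 5 -> HIT, frames=[4,5] (faults so far: 7)
  step 10: ref 5 -> HIT, frames=[4,5] (faults so far: 7)
  step 11: ref 7 -> FAULT, evict 4, frames=[7,5] (faults so far: 8)
  step 12: ref 7 -> HIT, frames=[7,5] (faults so far: 8)
  step 13: ref 7 -> HIT, frames=[7,5] (faults so far: 8)
  step 14: ref 3 -> FAULT, evict 5, frames=[7,3] (faults so far: 9)
  LRU total faults: 9
--- Optimal ---
  step 0: ref 3 -> FAULT, frames=[3,-] (faults so far: 1)
  step 1: ref 7 -> FAULT, frames=[3,7] (faults so far: 2)
  step 2: ref 6 -> FAULT, evict 7, frames=[3,6] (faults so far: 3)
  step 3: ref 6 -> HIT, frames=[3,6] (faults so far: 3)
  step 4: ref 1 -> FAULT, evict 6, frames=[3,1] (faults so far: 4)
  step 5: ref 3 -> HIT, frames=[3,1] (faults so far: 4)
  step 6: ref 5 -> FAULT, evict 1, frames=[3,5] (faults so far: 5)
  step 7: ref 5 -> HIT, frames=[3,5] (faults so far: 5)
  step 8: ref 4 -> FAULT, evict 3, frames=[4,5] (faults so far: 6)
  step 9: ref 5 -> HIT, frames=[4,5] (faults so far: 6)
  step 10: ref 5 -> HIT, frames=[4,5] (faults so far: 6)
  step 11: ref 7 -> FAULT, evict 4, frames=[7,5] (faults so far: 7)
  step 12: ref 7 -> HIT, frames=[7,5] (faults so far: 7)
  step 13: ref 7 -> HIT, frames=[7,5] (faults so far: 7)
  step 14: ref 3 -> FAULT, evict 5, frames=[7,3] (faults so far: 8)
  Optimal total faults: 8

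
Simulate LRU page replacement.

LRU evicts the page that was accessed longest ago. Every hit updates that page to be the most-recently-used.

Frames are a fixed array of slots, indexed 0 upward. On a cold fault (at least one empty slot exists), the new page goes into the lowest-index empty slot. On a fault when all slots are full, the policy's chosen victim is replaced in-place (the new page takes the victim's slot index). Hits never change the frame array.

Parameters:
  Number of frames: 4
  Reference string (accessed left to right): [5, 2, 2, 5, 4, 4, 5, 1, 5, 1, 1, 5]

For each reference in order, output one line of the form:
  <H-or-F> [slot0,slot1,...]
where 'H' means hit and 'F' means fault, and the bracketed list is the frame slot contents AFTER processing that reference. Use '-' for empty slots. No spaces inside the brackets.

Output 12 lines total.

F [5,-,-,-]
F [5,2,-,-]
H [5,2,-,-]
H [5,2,-,-]
F [5,2,4,-]
H [5,2,4,-]
H [5,2,4,-]
F [5,2,4,1]
H [5,2,4,1]
H [5,2,4,1]
H [5,2,4,1]
H [5,2,4,1]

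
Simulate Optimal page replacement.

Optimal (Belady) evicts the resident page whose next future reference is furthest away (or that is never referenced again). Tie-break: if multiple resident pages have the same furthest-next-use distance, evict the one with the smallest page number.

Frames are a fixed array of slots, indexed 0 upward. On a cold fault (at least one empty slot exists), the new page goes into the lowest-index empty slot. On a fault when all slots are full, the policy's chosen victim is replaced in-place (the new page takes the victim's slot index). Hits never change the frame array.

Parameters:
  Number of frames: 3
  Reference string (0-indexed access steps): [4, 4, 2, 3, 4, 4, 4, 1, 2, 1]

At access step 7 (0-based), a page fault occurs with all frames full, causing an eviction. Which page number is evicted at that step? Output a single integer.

Step 0: ref 4 -> FAULT, frames=[4,-,-]
Step 1: ref 4 -> HIT, frames=[4,-,-]
Step 2: ref 2 -> FAULT, frames=[4,2,-]
Step 3: ref 3 -> FAULT, frames=[4,2,3]
Step 4: ref 4 -> HIT, frames=[4,2,3]
Step 5: ref 4 -> HIT, frames=[4,2,3]
Step 6: ref 4 -> HIT, frames=[4,2,3]
Step 7: ref 1 -> FAULT, evict 3, frames=[4,2,1]
At step 7: evicted page 3

Answer: 3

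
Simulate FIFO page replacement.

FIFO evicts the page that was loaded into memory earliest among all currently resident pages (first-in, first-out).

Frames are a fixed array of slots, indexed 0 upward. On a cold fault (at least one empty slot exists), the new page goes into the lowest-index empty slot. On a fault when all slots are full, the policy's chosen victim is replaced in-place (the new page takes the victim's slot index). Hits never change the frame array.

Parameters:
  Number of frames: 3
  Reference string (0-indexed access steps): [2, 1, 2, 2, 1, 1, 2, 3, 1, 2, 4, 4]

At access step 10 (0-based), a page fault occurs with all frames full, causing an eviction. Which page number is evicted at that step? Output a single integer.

Step 0: ref 2 -> FAULT, frames=[2,-,-]
Step 1: ref 1 -> FAULT, frames=[2,1,-]
Step 2: ref 2 -> HIT, frames=[2,1,-]
Step 3: ref 2 -> HIT, frames=[2,1,-]
Step 4: ref 1 -> HIT, frames=[2,1,-]
Step 5: ref 1 -> HIT, frames=[2,1,-]
Step 6: ref 2 -> HIT, frames=[2,1,-]
Step 7: ref 3 -> FAULT, frames=[2,1,3]
Step 8: ref 1 -> HIT, frames=[2,1,3]
Step 9: ref 2 -> HIT, frames=[2,1,3]
Step 10: ref 4 -> FAULT, evict 2, frames=[4,1,3]
At step 10: evicted page 2

Answer: 2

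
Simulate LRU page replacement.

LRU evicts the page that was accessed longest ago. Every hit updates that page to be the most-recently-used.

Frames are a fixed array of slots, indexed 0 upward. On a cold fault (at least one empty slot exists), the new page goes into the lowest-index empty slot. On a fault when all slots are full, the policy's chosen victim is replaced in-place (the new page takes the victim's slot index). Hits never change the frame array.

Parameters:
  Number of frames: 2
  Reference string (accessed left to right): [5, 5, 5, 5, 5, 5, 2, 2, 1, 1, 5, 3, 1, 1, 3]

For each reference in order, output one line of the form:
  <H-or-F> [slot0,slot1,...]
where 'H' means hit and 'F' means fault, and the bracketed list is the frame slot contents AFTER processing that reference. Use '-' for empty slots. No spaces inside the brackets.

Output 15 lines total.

F [5,-]
H [5,-]
H [5,-]
H [5,-]
H [5,-]
H [5,-]
F [5,2]
H [5,2]
F [1,2]
H [1,2]
F [1,5]
F [3,5]
F [3,1]
H [3,1]
H [3,1]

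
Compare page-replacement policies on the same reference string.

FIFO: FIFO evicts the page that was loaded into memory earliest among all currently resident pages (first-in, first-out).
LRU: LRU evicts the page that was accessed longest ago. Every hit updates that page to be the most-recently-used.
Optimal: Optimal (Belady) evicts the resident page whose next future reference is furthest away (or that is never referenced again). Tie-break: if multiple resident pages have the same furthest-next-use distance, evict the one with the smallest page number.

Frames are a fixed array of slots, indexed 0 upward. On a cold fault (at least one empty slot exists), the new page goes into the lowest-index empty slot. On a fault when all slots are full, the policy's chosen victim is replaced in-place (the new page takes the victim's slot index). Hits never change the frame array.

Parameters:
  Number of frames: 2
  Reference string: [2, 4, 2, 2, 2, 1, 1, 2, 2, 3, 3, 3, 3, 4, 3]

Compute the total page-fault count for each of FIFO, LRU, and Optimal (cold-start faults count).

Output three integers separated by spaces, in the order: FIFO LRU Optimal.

--- FIFO ---
  step 0: ref 2 -> FAULT, frames=[2,-] (faults so far: 1)
  step 1: ref 4 -> FAULT, frames=[2,4] (faults so far: 2)
  step 2: ref 2 -> HIT, frames=[2,4] (faults so far: 2)
  step 3: ref 2 -> HIT, frames=[2,4] (faults so far: 2)
  step 4: ref 2 -> HIT, frames=[2,4] (faults so far: 2)
  step 5: ref 1 -> FAULT, evict 2, frames=[1,4] (faults so far: 3)
  step 6: ref 1 -> HIT, frames=[1,4] (faults so far: 3)
  step 7: ref 2 -> FAULT, evict 4, frames=[1,2] (faults so far: 4)
  step 8: ref 2 -> HIT, frames=[1,2] (faults so far: 4)
  step 9: ref 3 -> FAULT, evict 1, frames=[3,2] (faults so far: 5)
  step 10: ref 3 -> HIT, frames=[3,2] (faults so far: 5)
  step 11: ref 3 -> HIT, frames=[3,2] (faults so far: 5)
  step 12: ref 3 -> HIT, frames=[3,2] (faults so far: 5)
  step 13: ref 4 -> FAULT, evict 2, frames=[3,4] (faults so far: 6)
  step 14: ref 3 -> HIT, frames=[3,4] (faults so far: 6)
  FIFO total faults: 6
--- LRU ---
  step 0: ref 2 -> FAULT, frames=[2,-] (faults so far: 1)
  step 1: ref 4 -> FAULT, frames=[2,4] (faults so far: 2)
  step 2: ref 2 -> HIT, frames=[2,4] (faults so far: 2)
  step 3: ref 2 -> HIT, frames=[2,4] (faults so far: 2)
  step 4: ref 2 -> HIT, frames=[2,4] (faults so far: 2)
  step 5: ref 1 -> FAULT, evict 4, frames=[2,1] (faults so far: 3)
  step 6: ref 1 -> HIT, frames=[2,1] (faults so far: 3)
  step 7: ref 2 -> HIT, frames=[2,1] (faults so far: 3)
  step 8: ref 2 -> HIT, frames=[2,1] (faults so far: 3)
  step 9: ref 3 -> FAULT, evict 1, frames=[2,3] (faults so far: 4)
  step 10: ref 3 -> HIT, frames=[2,3] (faults so far: 4)
  step 11: ref 3 -> HIT, frames=[2,3] (faults so far: 4)
  step 12: ref 3 -> HIT, frames=[2,3] (faults so far: 4)
  step 13: ref 4 -> FAULT, evict 2, frames=[4,3] (faults so far: 5)
  step 14: ref 3 -> HIT, frames=[4,3] (faults so far: 5)
  LRU total faults: 5
--- Optimal ---
  step 0: ref 2 -> FAULT, frames=[2,-] (faults so far: 1)
  step 1: ref 4 -> FAULT, frames=[2,4] (faults so far: 2)
  step 2: ref 2 -> HIT, frames=[2,4] (faults so far: 2)
  step 3: ref 2 -> HIT, frames=[2,4] (faults so far: 2)
  step 4: ref 2 -> HIT, frames=[2,4] (faults so far: 2)
  step 5: ref 1 -> FAULT, evict 4, frames=[2,1] (faults so far: 3)
  step 6: ref 1 -> HIT, frames=[2,1] (faults so far: 3)
  step 7: ref 2 -> HIT, frames=[2,1] (faults so far: 3)
  step 8: ref 2 -> HIT, frames=[2,1] (faults so far: 3)
  step 9: ref 3 -> FAULT, evict 1, frames=[2,3] (faults so far: 4)
  step 10: ref 3 -> HIT, frames=[2,3] (faults so far: 4)
  step 11: ref 3 -> HIT, frames=[2,3] (faults so far: 4)
  step 12: ref 3 -> HIT, frames=[2,3] (faults so far: 4)
  step 13: ref 4 -> FAULT, evict 2, frames=[4,3] (faults so far: 5)
  step 14: ref 3 -> HIT, frames=[4,3] (faults so far: 5)
  Optimal total faults: 5

Answer: 6 5 5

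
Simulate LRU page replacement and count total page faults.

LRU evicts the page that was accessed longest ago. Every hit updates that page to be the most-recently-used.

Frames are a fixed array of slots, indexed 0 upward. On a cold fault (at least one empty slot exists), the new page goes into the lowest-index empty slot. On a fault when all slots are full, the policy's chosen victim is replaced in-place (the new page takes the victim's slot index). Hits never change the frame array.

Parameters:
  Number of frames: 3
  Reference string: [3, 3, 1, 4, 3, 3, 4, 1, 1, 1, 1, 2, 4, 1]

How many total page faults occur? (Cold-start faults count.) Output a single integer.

Step 0: ref 3 → FAULT, frames=[3,-,-]
Step 1: ref 3 → HIT, frames=[3,-,-]
Step 2: ref 1 → FAULT, frames=[3,1,-]
Step 3: ref 4 → FAULT, frames=[3,1,4]
Step 4: ref 3 → HIT, frames=[3,1,4]
Step 5: ref 3 → HIT, frames=[3,1,4]
Step 6: ref 4 → HIT, frames=[3,1,4]
Step 7: ref 1 → HIT, frames=[3,1,4]
Step 8: ref 1 → HIT, frames=[3,1,4]
Step 9: ref 1 → HIT, frames=[3,1,4]
Step 10: ref 1 → HIT, frames=[3,1,4]
Step 11: ref 2 → FAULT (evict 3), frames=[2,1,4]
Step 12: ref 4 → HIT, frames=[2,1,4]
Step 13: ref 1 → HIT, frames=[2,1,4]
Total faults: 4

Answer: 4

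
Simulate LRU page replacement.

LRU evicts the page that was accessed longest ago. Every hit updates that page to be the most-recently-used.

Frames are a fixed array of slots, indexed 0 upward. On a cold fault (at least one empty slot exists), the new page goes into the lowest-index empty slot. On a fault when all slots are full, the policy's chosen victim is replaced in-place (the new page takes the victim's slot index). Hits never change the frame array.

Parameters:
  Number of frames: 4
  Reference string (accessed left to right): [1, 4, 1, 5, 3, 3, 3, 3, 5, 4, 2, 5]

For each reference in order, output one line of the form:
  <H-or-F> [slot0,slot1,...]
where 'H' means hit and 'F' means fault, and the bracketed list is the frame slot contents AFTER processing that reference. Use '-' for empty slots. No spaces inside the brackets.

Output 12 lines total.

F [1,-,-,-]
F [1,4,-,-]
H [1,4,-,-]
F [1,4,5,-]
F [1,4,5,3]
H [1,4,5,3]
H [1,4,5,3]
H [1,4,5,3]
H [1,4,5,3]
H [1,4,5,3]
F [2,4,5,3]
H [2,4,5,3]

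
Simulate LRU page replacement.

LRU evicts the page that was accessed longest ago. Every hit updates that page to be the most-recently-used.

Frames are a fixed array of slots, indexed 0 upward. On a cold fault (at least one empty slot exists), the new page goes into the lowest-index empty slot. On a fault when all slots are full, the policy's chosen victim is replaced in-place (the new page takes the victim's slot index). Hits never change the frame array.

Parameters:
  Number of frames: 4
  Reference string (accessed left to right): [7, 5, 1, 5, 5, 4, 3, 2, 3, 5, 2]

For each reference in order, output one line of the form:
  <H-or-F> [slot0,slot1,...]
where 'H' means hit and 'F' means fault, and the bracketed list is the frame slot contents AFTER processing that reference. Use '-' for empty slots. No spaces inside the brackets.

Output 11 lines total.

F [7,-,-,-]
F [7,5,-,-]
F [7,5,1,-]
H [7,5,1,-]
H [7,5,1,-]
F [7,5,1,4]
F [3,5,1,4]
F [3,5,2,4]
H [3,5,2,4]
H [3,5,2,4]
H [3,5,2,4]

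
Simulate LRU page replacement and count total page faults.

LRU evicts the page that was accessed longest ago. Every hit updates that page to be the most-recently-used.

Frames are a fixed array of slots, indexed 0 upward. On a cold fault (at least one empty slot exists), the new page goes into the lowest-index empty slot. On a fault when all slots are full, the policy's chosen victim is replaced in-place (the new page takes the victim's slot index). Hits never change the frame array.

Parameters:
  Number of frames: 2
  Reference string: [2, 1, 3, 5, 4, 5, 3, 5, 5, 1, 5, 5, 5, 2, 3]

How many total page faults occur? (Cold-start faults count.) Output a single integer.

Step 0: ref 2 → FAULT, frames=[2,-]
Step 1: ref 1 → FAULT, frames=[2,1]
Step 2: ref 3 → FAULT (evict 2), frames=[3,1]
Step 3: ref 5 → FAULT (evict 1), frames=[3,5]
Step 4: ref 4 → FAULT (evict 3), frames=[4,5]
Step 5: ref 5 → HIT, frames=[4,5]
Step 6: ref 3 → FAULT (evict 4), frames=[3,5]
Step 7: ref 5 → HIT, frames=[3,5]
Step 8: ref 5 → HIT, frames=[3,5]
Step 9: ref 1 → FAULT (evict 3), frames=[1,5]
Step 10: ref 5 → HIT, frames=[1,5]
Step 11: ref 5 → HIT, frames=[1,5]
Step 12: ref 5 → HIT, frames=[1,5]
Step 13: ref 2 → FAULT (evict 1), frames=[2,5]
Step 14: ref 3 → FAULT (evict 5), frames=[2,3]
Total faults: 9

Answer: 9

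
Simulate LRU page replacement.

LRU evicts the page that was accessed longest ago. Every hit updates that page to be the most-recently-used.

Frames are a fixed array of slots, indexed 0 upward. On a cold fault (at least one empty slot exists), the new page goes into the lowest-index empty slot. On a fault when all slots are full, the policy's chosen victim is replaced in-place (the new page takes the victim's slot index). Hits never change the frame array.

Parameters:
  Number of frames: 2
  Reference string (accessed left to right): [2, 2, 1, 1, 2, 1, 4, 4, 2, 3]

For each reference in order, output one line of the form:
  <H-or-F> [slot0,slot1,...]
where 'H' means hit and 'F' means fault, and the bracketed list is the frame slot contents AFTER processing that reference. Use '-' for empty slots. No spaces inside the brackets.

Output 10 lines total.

F [2,-]
H [2,-]
F [2,1]
H [2,1]
H [2,1]
H [2,1]
F [4,1]
H [4,1]
F [4,2]
F [3,2]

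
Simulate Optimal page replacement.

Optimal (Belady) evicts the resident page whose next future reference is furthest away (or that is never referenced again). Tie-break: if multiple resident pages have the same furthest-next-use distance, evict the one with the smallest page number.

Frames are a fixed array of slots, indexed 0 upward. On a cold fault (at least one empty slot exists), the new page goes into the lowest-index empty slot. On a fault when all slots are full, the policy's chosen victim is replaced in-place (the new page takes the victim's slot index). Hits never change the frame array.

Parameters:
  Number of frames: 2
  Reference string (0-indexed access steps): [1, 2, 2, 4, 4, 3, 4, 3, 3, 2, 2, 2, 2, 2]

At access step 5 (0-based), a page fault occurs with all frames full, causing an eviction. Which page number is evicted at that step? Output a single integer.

Answer: 2

Derivation:
Step 0: ref 1 -> FAULT, frames=[1,-]
Step 1: ref 2 -> FAULT, frames=[1,2]
Step 2: ref 2 -> HIT, frames=[1,2]
Step 3: ref 4 -> FAULT, evict 1, frames=[4,2]
Step 4: ref 4 -> HIT, frames=[4,2]
Step 5: ref 3 -> FAULT, evict 2, frames=[4,3]
At step 5: evicted page 2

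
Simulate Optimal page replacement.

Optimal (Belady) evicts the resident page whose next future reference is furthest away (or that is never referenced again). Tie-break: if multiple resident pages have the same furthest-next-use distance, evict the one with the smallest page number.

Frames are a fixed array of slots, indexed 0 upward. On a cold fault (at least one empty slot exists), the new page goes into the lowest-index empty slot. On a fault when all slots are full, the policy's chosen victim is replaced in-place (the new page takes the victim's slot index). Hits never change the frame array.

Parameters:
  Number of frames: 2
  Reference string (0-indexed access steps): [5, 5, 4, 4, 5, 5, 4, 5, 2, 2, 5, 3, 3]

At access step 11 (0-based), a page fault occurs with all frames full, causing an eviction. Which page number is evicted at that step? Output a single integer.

Answer: 2

Derivation:
Step 0: ref 5 -> FAULT, frames=[5,-]
Step 1: ref 5 -> HIT, frames=[5,-]
Step 2: ref 4 -> FAULT, frames=[5,4]
Step 3: ref 4 -> HIT, frames=[5,4]
Step 4: ref 5 -> HIT, frames=[5,4]
Step 5: ref 5 -> HIT, frames=[5,4]
Step 6: ref 4 -> HIT, frames=[5,4]
Step 7: ref 5 -> HIT, frames=[5,4]
Step 8: ref 2 -> FAULT, evict 4, frames=[5,2]
Step 9: ref 2 -> HIT, frames=[5,2]
Step 10: ref 5 -> HIT, frames=[5,2]
Step 11: ref 3 -> FAULT, evict 2, frames=[5,3]
At step 11: evicted page 2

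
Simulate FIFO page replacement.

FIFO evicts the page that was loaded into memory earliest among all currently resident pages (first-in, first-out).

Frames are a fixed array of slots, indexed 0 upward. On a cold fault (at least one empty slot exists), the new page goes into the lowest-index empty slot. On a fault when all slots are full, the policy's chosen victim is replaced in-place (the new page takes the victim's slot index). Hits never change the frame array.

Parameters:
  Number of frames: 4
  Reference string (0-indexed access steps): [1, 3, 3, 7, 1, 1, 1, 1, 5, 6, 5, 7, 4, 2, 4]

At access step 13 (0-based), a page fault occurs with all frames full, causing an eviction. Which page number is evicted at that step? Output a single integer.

Step 0: ref 1 -> FAULT, frames=[1,-,-,-]
Step 1: ref 3 -> FAULT, frames=[1,3,-,-]
Step 2: ref 3 -> HIT, frames=[1,3,-,-]
Step 3: ref 7 -> FAULT, frames=[1,3,7,-]
Step 4: ref 1 -> HIT, frames=[1,3,7,-]
Step 5: ref 1 -> HIT, frames=[1,3,7,-]
Step 6: ref 1 -> HIT, frames=[1,3,7,-]
Step 7: ref 1 -> HIT, frames=[1,3,7,-]
Step 8: ref 5 -> FAULT, frames=[1,3,7,5]
Step 9: ref 6 -> FAULT, evict 1, frames=[6,3,7,5]
Step 10: ref 5 -> HIT, frames=[6,3,7,5]
Step 11: ref 7 -> HIT, frames=[6,3,7,5]
Step 12: ref 4 -> FAULT, evict 3, frames=[6,4,7,5]
Step 13: ref 2 -> FAULT, evict 7, frames=[6,4,2,5]
At step 13: evicted page 7

Answer: 7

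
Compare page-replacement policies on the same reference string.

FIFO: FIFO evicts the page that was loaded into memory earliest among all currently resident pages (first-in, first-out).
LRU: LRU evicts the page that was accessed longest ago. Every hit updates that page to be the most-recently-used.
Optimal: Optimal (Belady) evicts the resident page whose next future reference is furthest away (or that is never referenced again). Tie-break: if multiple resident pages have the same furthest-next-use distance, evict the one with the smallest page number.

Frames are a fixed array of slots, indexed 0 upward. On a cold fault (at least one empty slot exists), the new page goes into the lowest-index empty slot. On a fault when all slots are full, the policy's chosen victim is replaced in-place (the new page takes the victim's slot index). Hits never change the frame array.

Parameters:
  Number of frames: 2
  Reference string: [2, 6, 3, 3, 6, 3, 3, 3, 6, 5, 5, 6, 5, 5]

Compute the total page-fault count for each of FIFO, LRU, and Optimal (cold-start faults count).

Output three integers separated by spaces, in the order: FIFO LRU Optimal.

Answer: 5 4 4

Derivation:
--- FIFO ---
  step 0: ref 2 -> FAULT, frames=[2,-] (faults so far: 1)
  step 1: ref 6 -> FAULT, frames=[2,6] (faults so far: 2)
  step 2: ref 3 -> FAULT, evict 2, frames=[3,6] (faults so far: 3)
  step 3: ref 3 -> HIT, frames=[3,6] (faults so far: 3)
  step 4: ref 6 -> HIT, frames=[3,6] (faults so far: 3)
  step 5: ref 3 -> HIT, frames=[3,6] (faults so far: 3)
  step 6: ref 3 -> HIT, frames=[3,6] (faults so far: 3)
  step 7: ref 3 -> HIT, frames=[3,6] (faults so far: 3)
  step 8: ref 6 -> HIT, frames=[3,6] (faults so far: 3)
  step 9: ref 5 -> FAULT, evict 6, frames=[3,5] (faults so far: 4)
  step 10: ref 5 -> HIT, frames=[3,5] (faults so far: 4)
  step 11: ref 6 -> FAULT, evict 3, frames=[6,5] (faults so far: 5)
  step 12: ref 5 -> HIT, frames=[6,5] (faults so far: 5)
  step 13: ref 5 -> HIT, frames=[6,5] (faults so far: 5)
  FIFO total faults: 5
--- LRU ---
  step 0: ref 2 -> FAULT, frames=[2,-] (faults so far: 1)
  step 1: ref 6 -> FAULT, frames=[2,6] (faults so far: 2)
  step 2: ref 3 -> FAULT, evict 2, frames=[3,6] (faults so far: 3)
  step 3: ref 3 -> HIT, frames=[3,6] (faults so far: 3)
  step 4: ref 6 -> HIT, frames=[3,6] (faults so far: 3)
  step 5: ref 3 -> HIT, frames=[3,6] (faults so far: 3)
  step 6: ref 3 -> HIT, frames=[3,6] (faults so far: 3)
  step 7: ref 3 -> HIT, frames=[3,6] (faults so far: 3)
  step 8: ref 6 -> HIT, frames=[3,6] (faults so far: 3)
  step 9: ref 5 -> FAULT, evict 3, frames=[5,6] (faults so far: 4)
  step 10: ref 5 -> HIT, frames=[5,6] (faults so far: 4)
  step 11: ref 6 -> HIT, frames=[5,6] (faults so far: 4)
  step 12: ref 5 -> HIT, frames=[5,6] (faults so far: 4)
  step 13: ref 5 -> HIT, frames=[5,6] (faults so far: 4)
  LRU total faults: 4
--- Optimal ---
  step 0: ref 2 -> FAULT, frames=[2,-] (faults so far: 1)
  step 1: ref 6 -> FAULT, frames=[2,6] (faults so far: 2)
  step 2: ref 3 -> FAULT, evict 2, frames=[3,6] (faults so far: 3)
  step 3: ref 3 -> HIT, frames=[3,6] (faults so far: 3)
  step 4: ref 6 -> HIT, frames=[3,6] (faults so far: 3)
  step 5: ref 3 -> HIT, frames=[3,6] (faults so far: 3)
  step 6: ref 3 -> HIT, frames=[3,6] (faults so far: 3)
  step 7: ref 3 -> HIT, frames=[3,6] (faults so far: 3)
  step 8: ref 6 -> HIT, frames=[3,6] (faults so far: 3)
  step 9: ref 5 -> FAULT, evict 3, frames=[5,6] (faults so far: 4)
  step 10: ref 5 -> HIT, frames=[5,6] (faults so far: 4)
  step 11: ref 6 -> HIT, frames=[5,6] (faults so far: 4)
  step 12: ref 5 -> HIT, frames=[5,6] (faults so far: 4)
  step 13: ref 5 -> HIT, frames=[5,6] (faults so far: 4)
  Optimal total faults: 4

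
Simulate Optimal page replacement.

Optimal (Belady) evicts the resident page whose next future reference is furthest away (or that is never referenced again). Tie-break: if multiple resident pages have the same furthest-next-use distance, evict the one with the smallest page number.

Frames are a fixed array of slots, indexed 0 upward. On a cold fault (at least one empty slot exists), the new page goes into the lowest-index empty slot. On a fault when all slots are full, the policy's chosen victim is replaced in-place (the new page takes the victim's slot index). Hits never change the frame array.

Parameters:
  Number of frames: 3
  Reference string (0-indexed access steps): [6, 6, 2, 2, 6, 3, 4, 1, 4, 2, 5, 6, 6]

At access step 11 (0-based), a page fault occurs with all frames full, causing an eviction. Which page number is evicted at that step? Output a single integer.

Answer: 2

Derivation:
Step 0: ref 6 -> FAULT, frames=[6,-,-]
Step 1: ref 6 -> HIT, frames=[6,-,-]
Step 2: ref 2 -> FAULT, frames=[6,2,-]
Step 3: ref 2 -> HIT, frames=[6,2,-]
Step 4: ref 6 -> HIT, frames=[6,2,-]
Step 5: ref 3 -> FAULT, frames=[6,2,3]
Step 6: ref 4 -> FAULT, evict 3, frames=[6,2,4]
Step 7: ref 1 -> FAULT, evict 6, frames=[1,2,4]
Step 8: ref 4 -> HIT, frames=[1,2,4]
Step 9: ref 2 -> HIT, frames=[1,2,4]
Step 10: ref 5 -> FAULT, evict 1, frames=[5,2,4]
Step 11: ref 6 -> FAULT, evict 2, frames=[5,6,4]
At step 11: evicted page 2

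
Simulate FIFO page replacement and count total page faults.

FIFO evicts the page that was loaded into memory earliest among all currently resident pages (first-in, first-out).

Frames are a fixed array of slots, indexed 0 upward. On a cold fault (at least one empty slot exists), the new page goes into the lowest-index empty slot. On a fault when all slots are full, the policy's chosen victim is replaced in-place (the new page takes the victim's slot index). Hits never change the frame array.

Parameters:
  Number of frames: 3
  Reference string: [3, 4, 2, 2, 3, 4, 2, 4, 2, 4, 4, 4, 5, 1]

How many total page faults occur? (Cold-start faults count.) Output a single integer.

Answer: 5

Derivation:
Step 0: ref 3 → FAULT, frames=[3,-,-]
Step 1: ref 4 → FAULT, frames=[3,4,-]
Step 2: ref 2 → FAULT, frames=[3,4,2]
Step 3: ref 2 → HIT, frames=[3,4,2]
Step 4: ref 3 → HIT, frames=[3,4,2]
Step 5: ref 4 → HIT, frames=[3,4,2]
Step 6: ref 2 → HIT, frames=[3,4,2]
Step 7: ref 4 → HIT, frames=[3,4,2]
Step 8: ref 2 → HIT, frames=[3,4,2]
Step 9: ref 4 → HIT, frames=[3,4,2]
Step 10: ref 4 → HIT, frames=[3,4,2]
Step 11: ref 4 → HIT, frames=[3,4,2]
Step 12: ref 5 → FAULT (evict 3), frames=[5,4,2]
Step 13: ref 1 → FAULT (evict 4), frames=[5,1,2]
Total faults: 5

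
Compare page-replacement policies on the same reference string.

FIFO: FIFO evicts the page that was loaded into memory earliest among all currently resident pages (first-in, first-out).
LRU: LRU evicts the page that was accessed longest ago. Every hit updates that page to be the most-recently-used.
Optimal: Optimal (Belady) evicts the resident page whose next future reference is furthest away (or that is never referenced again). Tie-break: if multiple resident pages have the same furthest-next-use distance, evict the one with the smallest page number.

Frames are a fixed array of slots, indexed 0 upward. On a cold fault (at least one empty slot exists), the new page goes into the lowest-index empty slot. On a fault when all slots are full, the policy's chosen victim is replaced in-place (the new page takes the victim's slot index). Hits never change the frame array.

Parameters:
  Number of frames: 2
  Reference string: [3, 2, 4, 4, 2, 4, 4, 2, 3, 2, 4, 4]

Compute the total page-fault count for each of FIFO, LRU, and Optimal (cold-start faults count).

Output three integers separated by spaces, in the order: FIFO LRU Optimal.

--- FIFO ---
  step 0: ref 3 -> FAULT, frames=[3,-] (faults so far: 1)
  step 1: ref 2 -> FAULT, frames=[3,2] (faults so far: 2)
  step 2: ref 4 -> FAULT, evict 3, frames=[4,2] (faults so far: 3)
  step 3: ref 4 -> HIT, frames=[4,2] (faults so far: 3)
  step 4: ref 2 -> HIT, frames=[4,2] (faults so far: 3)
  step 5: ref 4 -> HIT, frames=[4,2] (faults so far: 3)
  step 6: ref 4 -> HIT, frames=[4,2] (faults so far: 3)
  step 7: ref 2 -> HIT, frames=[4,2] (faults so far: 3)
  step 8: ref 3 -> FAULT, evict 2, frames=[4,3] (faults so far: 4)
  step 9: ref 2 -> FAULT, evict 4, frames=[2,3] (faults so far: 5)
  step 10: ref 4 -> FAULT, evict 3, frames=[2,4] (faults so far: 6)
  step 11: ref 4 -> HIT, frames=[2,4] (faults so far: 6)
  FIFO total faults: 6
--- LRU ---
  step 0: ref 3 -> FAULT, frames=[3,-] (faults so far: 1)
  step 1: ref 2 -> FAULT, frames=[3,2] (faults so far: 2)
  step 2: ref 4 -> FAULT, evict 3, frames=[4,2] (faults so far: 3)
  step 3: ref 4 -> HIT, frames=[4,2] (faults so far: 3)
  step 4: ref 2 -> HIT, frames=[4,2] (faults so far: 3)
  step 5: ref 4 -> HIT, frames=[4,2] (faults so far: 3)
  step 6: ref 4 -> HIT, frames=[4,2] (faults so far: 3)
  step 7: ref 2 -> HIT, frames=[4,2] (faults so far: 3)
  step 8: ref 3 -> FAULT, evict 4, frames=[3,2] (faults so far: 4)
  step 9: ref 2 -> HIT, frames=[3,2] (faults so far: 4)
  step 10: ref 4 -> FAULT, evict 3, frames=[4,2] (faults so far: 5)
  step 11: ref 4 -> HIT, frames=[4,2] (faults so far: 5)
  LRU total faults: 5
--- Optimal ---
  step 0: ref 3 -> FAULT, frames=[3,-] (faults so far: 1)
  step 1: ref 2 -> FAULT, frames=[3,2] (faults so far: 2)
  step 2: ref 4 -> FAULT, evict 3, frames=[4,2] (faults so far: 3)
  step 3: ref 4 -> HIT, frames=[4,2] (faults so far: 3)
  step 4: ref 2 -> HIT, frames=[4,2] (faults so far: 3)
  step 5: ref 4 -> HIT, frames=[4,2] (faults so far: 3)
  step 6: ref 4 -> HIT, frames=[4,2] (faults so far: 3)
  step 7: ref 2 -> HIT, frames=[4,2] (faults so far: 3)
  step 8: ref 3 -> FAULT, evict 4, frames=[3,2] (faults so far: 4)
  step 9: ref 2 -> HIT, frames=[3,2] (faults so far: 4)
  step 10: ref 4 -> FAULT, evict 2, frames=[3,4] (faults so far: 5)
  step 11: ref 4 -> HIT, frames=[3,4] (faults so far: 5)
  Optimal total faults: 5

Answer: 6 5 5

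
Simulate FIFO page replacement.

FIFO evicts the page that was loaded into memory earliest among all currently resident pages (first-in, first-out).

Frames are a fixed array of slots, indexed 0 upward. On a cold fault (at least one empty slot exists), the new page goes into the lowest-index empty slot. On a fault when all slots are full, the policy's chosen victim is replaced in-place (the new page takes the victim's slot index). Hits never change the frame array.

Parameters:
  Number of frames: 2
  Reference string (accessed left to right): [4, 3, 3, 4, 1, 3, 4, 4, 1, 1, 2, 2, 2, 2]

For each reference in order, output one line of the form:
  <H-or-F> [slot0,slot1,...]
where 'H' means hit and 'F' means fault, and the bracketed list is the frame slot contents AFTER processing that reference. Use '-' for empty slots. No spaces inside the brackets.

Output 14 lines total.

F [4,-]
F [4,3]
H [4,3]
H [4,3]
F [1,3]
H [1,3]
F [1,4]
H [1,4]
H [1,4]
H [1,4]
F [2,4]
H [2,4]
H [2,4]
H [2,4]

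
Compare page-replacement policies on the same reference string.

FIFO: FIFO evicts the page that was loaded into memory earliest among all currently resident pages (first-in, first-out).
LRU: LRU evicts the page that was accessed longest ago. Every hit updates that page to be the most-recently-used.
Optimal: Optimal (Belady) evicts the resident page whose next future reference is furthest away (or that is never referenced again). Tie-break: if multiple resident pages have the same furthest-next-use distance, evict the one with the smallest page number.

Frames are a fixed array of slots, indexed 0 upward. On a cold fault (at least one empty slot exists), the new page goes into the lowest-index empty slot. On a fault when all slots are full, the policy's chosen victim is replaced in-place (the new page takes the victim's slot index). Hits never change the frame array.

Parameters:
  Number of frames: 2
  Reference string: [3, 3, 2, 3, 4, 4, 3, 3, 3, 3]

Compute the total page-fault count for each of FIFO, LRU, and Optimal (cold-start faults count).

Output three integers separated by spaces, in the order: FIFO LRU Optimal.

Answer: 4 3 3

Derivation:
--- FIFO ---
  step 0: ref 3 -> FAULT, frames=[3,-] (faults so far: 1)
  step 1: ref 3 -> HIT, frames=[3,-] (faults so far: 1)
  step 2: ref 2 -> FAULT, frames=[3,2] (faults so far: 2)
  step 3: ref 3 -> HIT, frames=[3,2] (faults so far: 2)
  step 4: ref 4 -> FAULT, evict 3, frames=[4,2] (faults so far: 3)
  step 5: ref 4 -> HIT, frames=[4,2] (faults so far: 3)
  step 6: ref 3 -> FAULT, evict 2, frames=[4,3] (faults so far: 4)
  step 7: ref 3 -> HIT, frames=[4,3] (faults so far: 4)
  step 8: ref 3 -> HIT, frames=[4,3] (faults so far: 4)
  step 9: ref 3 -> HIT, frames=[4,3] (faults so far: 4)
  FIFO total faults: 4
--- LRU ---
  step 0: ref 3 -> FAULT, frames=[3,-] (faults so far: 1)
  step 1: ref 3 -> HIT, frames=[3,-] (faults so far: 1)
  step 2: ref 2 -> FAULT, frames=[3,2] (faults so far: 2)
  step 3: ref 3 -> HIT, frames=[3,2] (faults so far: 2)
  step 4: ref 4 -> FAULT, evict 2, frames=[3,4] (faults so far: 3)
  step 5: ref 4 -> HIT, frames=[3,4] (faults so far: 3)
  step 6: ref 3 -> HIT, frames=[3,4] (faults so far: 3)
  step 7: ref 3 -> HIT, frames=[3,4] (faults so far: 3)
  step 8: ref 3 -> HIT, frames=[3,4] (faults so far: 3)
  step 9: ref 3 -> HIT, frames=[3,4] (faults so far: 3)
  LRU total faults: 3
--- Optimal ---
  step 0: ref 3 -> FAULT, frames=[3,-] (faults so far: 1)
  step 1: ref 3 -> HIT, frames=[3,-] (faults so far: 1)
  step 2: ref 2 -> FAULT, frames=[3,2] (faults so far: 2)
  step 3: ref 3 -> HIT, frames=[3,2] (faults so far: 2)
  step 4: ref 4 -> FAULT, evict 2, frames=[3,4] (faults so far: 3)
  step 5: ref 4 -> HIT, frames=[3,4] (faults so far: 3)
  step 6: ref 3 -> HIT, frames=[3,4] (faults so far: 3)
  step 7: ref 3 -> HIT, frames=[3,4] (faults so far: 3)
  step 8: ref 3 -> HIT, frames=[3,4] (faults so far: 3)
  step 9: ref 3 -> HIT, frames=[3,4] (faults so far: 3)
  Optimal total faults: 3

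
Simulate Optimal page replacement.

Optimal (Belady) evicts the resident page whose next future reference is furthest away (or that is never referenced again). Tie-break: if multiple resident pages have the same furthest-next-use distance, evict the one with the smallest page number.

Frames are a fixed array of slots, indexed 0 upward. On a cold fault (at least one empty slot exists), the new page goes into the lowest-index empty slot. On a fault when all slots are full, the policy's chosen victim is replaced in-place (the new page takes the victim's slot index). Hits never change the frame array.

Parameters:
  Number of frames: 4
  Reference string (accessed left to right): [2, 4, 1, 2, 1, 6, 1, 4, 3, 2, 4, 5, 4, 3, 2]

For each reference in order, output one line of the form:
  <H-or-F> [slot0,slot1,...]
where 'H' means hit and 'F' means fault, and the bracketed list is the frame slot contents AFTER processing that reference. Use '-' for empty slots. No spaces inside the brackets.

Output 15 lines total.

F [2,-,-,-]
F [2,4,-,-]
F [2,4,1,-]
H [2,4,1,-]
H [2,4,1,-]
F [2,4,1,6]
H [2,4,1,6]
H [2,4,1,6]
F [2,4,3,6]
H [2,4,3,6]
H [2,4,3,6]
F [2,4,3,5]
H [2,4,3,5]
H [2,4,3,5]
H [2,4,3,5]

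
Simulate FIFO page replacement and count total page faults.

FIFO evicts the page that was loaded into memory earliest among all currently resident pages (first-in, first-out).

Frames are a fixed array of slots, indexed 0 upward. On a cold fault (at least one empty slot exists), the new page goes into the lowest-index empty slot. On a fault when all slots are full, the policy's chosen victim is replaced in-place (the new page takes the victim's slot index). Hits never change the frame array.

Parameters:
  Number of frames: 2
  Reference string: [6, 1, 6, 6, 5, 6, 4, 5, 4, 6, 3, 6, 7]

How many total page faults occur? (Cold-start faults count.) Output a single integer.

Step 0: ref 6 → FAULT, frames=[6,-]
Step 1: ref 1 → FAULT, frames=[6,1]
Step 2: ref 6 → HIT, frames=[6,1]
Step 3: ref 6 → HIT, frames=[6,1]
Step 4: ref 5 → FAULT (evict 6), frames=[5,1]
Step 5: ref 6 → FAULT (evict 1), frames=[5,6]
Step 6: ref 4 → FAULT (evict 5), frames=[4,6]
Step 7: ref 5 → FAULT (evict 6), frames=[4,5]
Step 8: ref 4 → HIT, frames=[4,5]
Step 9: ref 6 → FAULT (evict 4), frames=[6,5]
Step 10: ref 3 → FAULT (evict 5), frames=[6,3]
Step 11: ref 6 → HIT, frames=[6,3]
Step 12: ref 7 → FAULT (evict 6), frames=[7,3]
Total faults: 9

Answer: 9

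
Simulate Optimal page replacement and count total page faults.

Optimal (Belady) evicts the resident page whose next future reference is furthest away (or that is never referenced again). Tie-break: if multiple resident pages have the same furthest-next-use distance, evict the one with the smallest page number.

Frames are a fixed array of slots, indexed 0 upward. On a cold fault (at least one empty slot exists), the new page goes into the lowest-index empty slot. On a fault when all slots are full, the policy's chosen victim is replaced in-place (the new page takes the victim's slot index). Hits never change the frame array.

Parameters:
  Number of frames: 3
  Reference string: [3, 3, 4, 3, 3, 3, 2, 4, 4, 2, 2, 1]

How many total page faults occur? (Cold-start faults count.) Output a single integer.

Answer: 4

Derivation:
Step 0: ref 3 → FAULT, frames=[3,-,-]
Step 1: ref 3 → HIT, frames=[3,-,-]
Step 2: ref 4 → FAULT, frames=[3,4,-]
Step 3: ref 3 → HIT, frames=[3,4,-]
Step 4: ref 3 → HIT, frames=[3,4,-]
Step 5: ref 3 → HIT, frames=[3,4,-]
Step 6: ref 2 → FAULT, frames=[3,4,2]
Step 7: ref 4 → HIT, frames=[3,4,2]
Step 8: ref 4 → HIT, frames=[3,4,2]
Step 9: ref 2 → HIT, frames=[3,4,2]
Step 10: ref 2 → HIT, frames=[3,4,2]
Step 11: ref 1 → FAULT (evict 2), frames=[3,4,1]
Total faults: 4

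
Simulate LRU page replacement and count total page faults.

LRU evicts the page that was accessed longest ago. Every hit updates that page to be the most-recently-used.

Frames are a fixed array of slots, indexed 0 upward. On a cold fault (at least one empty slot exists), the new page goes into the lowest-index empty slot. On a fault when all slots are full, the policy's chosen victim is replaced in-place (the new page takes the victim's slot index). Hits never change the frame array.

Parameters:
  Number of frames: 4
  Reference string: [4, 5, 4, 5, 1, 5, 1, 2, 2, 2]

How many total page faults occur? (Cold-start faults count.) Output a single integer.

Step 0: ref 4 → FAULT, frames=[4,-,-,-]
Step 1: ref 5 → FAULT, frames=[4,5,-,-]
Step 2: ref 4 → HIT, frames=[4,5,-,-]
Step 3: ref 5 → HIT, frames=[4,5,-,-]
Step 4: ref 1 → FAULT, frames=[4,5,1,-]
Step 5: ref 5 → HIT, frames=[4,5,1,-]
Step 6: ref 1 → HIT, frames=[4,5,1,-]
Step 7: ref 2 → FAULT, frames=[4,5,1,2]
Step 8: ref 2 → HIT, frames=[4,5,1,2]
Step 9: ref 2 → HIT, frames=[4,5,1,2]
Total faults: 4

Answer: 4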